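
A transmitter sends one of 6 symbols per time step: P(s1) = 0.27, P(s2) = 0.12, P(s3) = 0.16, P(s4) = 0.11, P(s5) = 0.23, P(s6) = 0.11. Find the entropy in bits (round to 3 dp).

H = −Σ pᵢ log₂ pᵢ.
−0.27·log₂(0.27) = 0.5100
−0.12·log₂(0.12) = 0.3671
−0.16·log₂(0.16) = 0.4230
−0.11·log₂(0.11) = 0.3503
−0.23·log₂(0.23) = 0.4877
−0.11·log₂(0.11) = 0.3503
Sum ≈ 2.4883 → 2.488 bits.

2.488 bits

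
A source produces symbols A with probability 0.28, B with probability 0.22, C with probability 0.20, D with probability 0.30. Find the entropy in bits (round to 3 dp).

1.980 bits

H = −Σ pᵢ log₂ pᵢ.
−0.28·log₂(0.28) = 0.5142
−0.22·log₂(0.22) = 0.4806
−0.20·log₂(0.20) = 0.4644
−0.30·log₂(0.30) = 0.5211
Sum ≈ 1.9803 → 1.980 bits.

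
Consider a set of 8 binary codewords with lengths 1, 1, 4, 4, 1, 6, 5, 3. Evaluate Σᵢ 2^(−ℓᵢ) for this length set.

1.796875

With common denominator 2^6 = 64: Σ 2^(−ℓᵢ) = 32/64 + 32/64 + 4/64 + 4/64 + 32/64 + 1/64 + 2/64 + 8/64 = 115/64 = 1.796875.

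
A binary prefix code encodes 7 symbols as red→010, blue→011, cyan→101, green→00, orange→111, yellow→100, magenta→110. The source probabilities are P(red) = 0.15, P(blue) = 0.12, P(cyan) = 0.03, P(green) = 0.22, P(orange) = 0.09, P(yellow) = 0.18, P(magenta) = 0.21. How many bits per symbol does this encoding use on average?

L̄ = Σ pᵢ·ℓᵢ = 0.15·3 + 0.12·3 + 0.03·3 + 0.22·2 + 0.09·3 + 0.18·3 + 0.21·3 = 2.78 bits/symbol.

2.78 bits/symbol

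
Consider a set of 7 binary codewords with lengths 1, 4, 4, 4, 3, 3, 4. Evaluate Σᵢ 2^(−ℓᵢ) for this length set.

1

With common denominator 2^4 = 16: Σ 2^(−ℓᵢ) = 8/16 + 1/16 + 1/16 + 1/16 + 2/16 + 2/16 + 1/16 = 16/16 = 1.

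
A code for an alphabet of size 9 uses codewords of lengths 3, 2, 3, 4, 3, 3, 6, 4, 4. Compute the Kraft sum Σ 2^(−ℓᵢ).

0.953125

With common denominator 2^6 = 64: Σ 2^(−ℓᵢ) = 8/64 + 16/64 + 8/64 + 4/64 + 8/64 + 8/64 + 1/64 + 4/64 + 4/64 = 61/64 = 0.953125.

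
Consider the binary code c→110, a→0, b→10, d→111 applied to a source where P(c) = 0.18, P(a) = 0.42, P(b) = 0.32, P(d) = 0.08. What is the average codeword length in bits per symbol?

L̄ = Σ pᵢ·ℓᵢ = 0.18·3 + 0.42·1 + 0.32·2 + 0.08·3 = 1.84 bits/symbol.

1.84 bits/symbol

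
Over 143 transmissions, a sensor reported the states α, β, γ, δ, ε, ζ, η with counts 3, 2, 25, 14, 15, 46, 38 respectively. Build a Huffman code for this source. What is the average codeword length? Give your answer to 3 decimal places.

2.406 bits/symbol

Probabilities are the counts divided by 143.
Repeatedly combine the two least-probable nodes; the expected code length is the sum of the merged weights.
merge 2/143 + 3/143 → 5/143
merge 5/143 + 14/143 → 19/143
merge 15/143 + 19/143 → 34/143
merge 25/143 + 34/143 → 59/143
merge 38/143 + 46/143 → 84/143
merge 59/143 + 84/143 → 1
L = 5/143 + 19/143 + 34/143 + 59/143 + 84/143 + 1 = 344/143 ≈ 2.406 bits/symbol.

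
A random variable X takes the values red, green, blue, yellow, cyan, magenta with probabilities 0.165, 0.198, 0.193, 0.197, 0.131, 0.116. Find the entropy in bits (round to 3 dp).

2.556 bits

H = −Σ pᵢ log₂ pᵢ.
−0.165·log₂(0.165) = 0.4289
−0.198·log₂(0.198) = 0.4626
−0.193·log₂(0.193) = 0.4581
−0.197·log₂(0.197) = 0.4617
−0.131·log₂(0.131) = 0.3841
−0.116·log₂(0.116) = 0.3605
Sum ≈ 2.5559 → 2.556 bits.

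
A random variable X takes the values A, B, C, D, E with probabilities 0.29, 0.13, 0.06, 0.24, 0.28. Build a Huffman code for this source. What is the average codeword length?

Repeatedly combine the two least-probable nodes; the expected code length is the sum of the merged weights.
merge 3/50 + 13/100 → 19/100
merge 19/100 + 6/25 → 43/100
merge 7/25 + 29/100 → 57/100
merge 43/100 + 57/100 → 1
L = 19/100 + 43/100 + 57/100 + 1 = 219/100 = 2.19 bits/symbol.

2.19 bits/symbol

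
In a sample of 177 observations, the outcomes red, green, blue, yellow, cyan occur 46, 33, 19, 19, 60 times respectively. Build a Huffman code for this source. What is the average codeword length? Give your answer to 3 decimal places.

2.215 bits/symbol

Probabilities are the counts divided by 177.
Repeatedly combine the two least-probable nodes; the expected code length is the sum of the merged weights.
merge 19/177 + 19/177 → 38/177
merge 11/59 + 38/177 → 71/177
merge 46/177 + 20/59 → 106/177
merge 71/177 + 106/177 → 1
L = 38/177 + 71/177 + 106/177 + 1 = 392/177 ≈ 2.215 bits/symbol.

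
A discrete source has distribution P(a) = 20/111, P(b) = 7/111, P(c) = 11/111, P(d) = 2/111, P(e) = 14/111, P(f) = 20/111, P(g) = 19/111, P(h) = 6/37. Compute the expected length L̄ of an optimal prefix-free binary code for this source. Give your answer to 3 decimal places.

Repeatedly combine the two least-probable nodes; the expected code length is the sum of the merged weights.
merge 2/111 + 7/111 → 3/37
merge 3/37 + 11/111 → 20/111
merge 14/111 + 6/37 → 32/111
merge 19/111 + 20/111 → 13/37
merge 20/111 + 20/111 → 40/111
merge 32/111 + 13/37 → 71/111
merge 40/111 + 71/111 → 1
L = 3/37 + 20/111 + 32/111 + 13/37 + 40/111 + 71/111 + 1 = 322/111 ≈ 2.901 bits/symbol.

2.901 bits/symbol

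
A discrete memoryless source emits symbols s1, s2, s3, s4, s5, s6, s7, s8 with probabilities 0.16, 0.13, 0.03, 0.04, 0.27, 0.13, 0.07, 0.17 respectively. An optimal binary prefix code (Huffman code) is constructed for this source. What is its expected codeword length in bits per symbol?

2.77 bits/symbol

Repeatedly combine the two least-probable nodes; the expected code length is the sum of the merged weights.
merge 3/100 + 1/25 → 7/100
merge 7/100 + 7/100 → 7/50
merge 13/100 + 13/100 → 13/50
merge 7/50 + 4/25 → 3/10
merge 17/100 + 13/50 → 43/100
merge 27/100 + 3/10 → 57/100
merge 43/100 + 57/100 → 1
L = 7/100 + 7/50 + 13/50 + 3/10 + 43/100 + 57/100 + 1 = 277/100 = 2.77 bits/symbol.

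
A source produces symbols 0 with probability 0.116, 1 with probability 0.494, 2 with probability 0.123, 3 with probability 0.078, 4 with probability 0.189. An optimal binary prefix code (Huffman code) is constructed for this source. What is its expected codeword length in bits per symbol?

Repeatedly combine the two least-probable nodes; the expected code length is the sum of the merged weights.
merge 39/500 + 29/250 → 97/500
merge 123/1000 + 189/1000 → 39/125
merge 97/500 + 39/125 → 253/500
merge 247/500 + 253/500 → 1
L = 97/500 + 39/125 + 253/500 + 1 = 503/250 = 2.012 bits/symbol.

2.012 bits/symbol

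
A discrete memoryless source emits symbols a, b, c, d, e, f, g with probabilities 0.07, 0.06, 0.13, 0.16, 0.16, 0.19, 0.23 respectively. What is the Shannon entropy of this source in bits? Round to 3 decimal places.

2.684 bits

H = −Σ pᵢ log₂ pᵢ.
−0.07·log₂(0.07) = 0.2686
−0.06·log₂(0.06) = 0.2435
−0.13·log₂(0.13) = 0.3826
−0.16·log₂(0.16) = 0.4230
−0.16·log₂(0.16) = 0.4230
−0.19·log₂(0.19) = 0.4552
−0.23·log₂(0.23) = 0.4877
Sum ≈ 2.6837 → 2.684 bits.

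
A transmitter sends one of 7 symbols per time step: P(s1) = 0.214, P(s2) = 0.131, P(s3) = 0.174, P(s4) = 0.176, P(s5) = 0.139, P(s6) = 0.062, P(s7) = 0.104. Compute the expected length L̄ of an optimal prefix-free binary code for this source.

2.776 bits/symbol

Repeatedly combine the two least-probable nodes; the expected code length is the sum of the merged weights.
merge 31/500 + 13/125 → 83/500
merge 131/1000 + 139/1000 → 27/100
merge 83/500 + 87/500 → 17/50
merge 22/125 + 107/500 → 39/100
merge 27/100 + 17/50 → 61/100
merge 39/100 + 61/100 → 1
L = 83/500 + 27/100 + 17/50 + 39/100 + 61/100 + 1 = 347/125 = 2.776 bits/symbol.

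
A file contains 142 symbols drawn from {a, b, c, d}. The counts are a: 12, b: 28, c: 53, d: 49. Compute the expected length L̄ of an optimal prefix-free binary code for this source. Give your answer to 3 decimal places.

1.908 bits/symbol

Probabilities are the counts divided by 142.
Repeatedly combine the two least-probable nodes; the expected code length is the sum of the merged weights.
merge 6/71 + 14/71 → 20/71
merge 20/71 + 49/142 → 89/142
merge 53/142 + 89/142 → 1
L = 20/71 + 89/142 + 1 = 271/142 ≈ 1.908 bits/symbol.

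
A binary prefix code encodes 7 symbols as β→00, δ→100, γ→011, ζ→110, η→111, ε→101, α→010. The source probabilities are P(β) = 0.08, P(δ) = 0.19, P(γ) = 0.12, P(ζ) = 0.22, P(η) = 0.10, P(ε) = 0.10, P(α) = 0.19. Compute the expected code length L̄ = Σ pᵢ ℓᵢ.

2.92 bits/symbol

L̄ = Σ pᵢ·ℓᵢ = 0.08·2 + 0.19·3 + 0.12·3 + 0.22·3 + 0.10·3 + 0.10·3 + 0.19·3 = 2.92 bits/symbol.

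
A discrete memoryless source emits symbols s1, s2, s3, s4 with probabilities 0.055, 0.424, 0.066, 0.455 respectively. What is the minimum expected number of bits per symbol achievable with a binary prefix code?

1.666 bits/symbol

Repeatedly combine the two least-probable nodes; the expected code length is the sum of the merged weights.
merge 11/200 + 33/500 → 121/1000
merge 121/1000 + 53/125 → 109/200
merge 91/200 + 109/200 → 1
L = 121/1000 + 109/200 + 1 = 833/500 = 1.666 bits/symbol.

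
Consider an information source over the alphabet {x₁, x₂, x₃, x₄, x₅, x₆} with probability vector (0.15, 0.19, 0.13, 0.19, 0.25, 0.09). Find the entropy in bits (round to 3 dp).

H = −Σ pᵢ log₂ pᵢ.
−0.15·log₂(0.15) = 0.4105
−0.19·log₂(0.19) = 0.4552
−0.13·log₂(0.13) = 0.3826
−0.19·log₂(0.19) = 0.4552
−0.25·log₂(0.25) = 0.5000
−0.09·log₂(0.09) = 0.3127
Sum ≈ 2.5163 → 2.516 bits.

2.516 bits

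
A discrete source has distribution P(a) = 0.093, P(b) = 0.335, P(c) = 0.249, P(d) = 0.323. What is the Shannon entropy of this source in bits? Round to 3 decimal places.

1.873 bits

H = −Σ pᵢ log₂ pᵢ.
−0.093·log₂(0.093) = 0.3187
−0.335·log₂(0.335) = 0.5286
−0.249·log₂(0.249) = 0.4994
−0.323·log₂(0.323) = 0.5266
Sum ≈ 1.8733 → 1.873 bits.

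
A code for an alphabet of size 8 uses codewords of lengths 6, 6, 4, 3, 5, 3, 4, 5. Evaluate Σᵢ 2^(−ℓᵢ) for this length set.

With common denominator 2^6 = 64: Σ 2^(−ℓᵢ) = 1/64 + 1/64 + 4/64 + 8/64 + 2/64 + 8/64 + 4/64 + 2/64 = 30/64 = 0.46875.

0.46875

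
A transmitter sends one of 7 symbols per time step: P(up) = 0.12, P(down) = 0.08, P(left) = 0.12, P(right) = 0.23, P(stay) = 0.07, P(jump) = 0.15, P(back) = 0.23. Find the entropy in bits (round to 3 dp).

2.680 bits

H = −Σ pᵢ log₂ pᵢ.
−0.12·log₂(0.12) = 0.3671
−0.08·log₂(0.08) = 0.2915
−0.12·log₂(0.12) = 0.3671
−0.23·log₂(0.23) = 0.4877
−0.07·log₂(0.07) = 0.2686
−0.15·log₂(0.15) = 0.4105
−0.23·log₂(0.23) = 0.4877
Sum ≈ 2.6801 → 2.680 bits.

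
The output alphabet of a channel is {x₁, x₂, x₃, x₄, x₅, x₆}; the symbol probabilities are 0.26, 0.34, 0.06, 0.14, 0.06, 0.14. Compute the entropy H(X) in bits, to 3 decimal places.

2.316 bits

H = −Σ pᵢ log₂ pᵢ.
−0.26·log₂(0.26) = 0.5053
−0.34·log₂(0.34) = 0.5292
−0.06·log₂(0.06) = 0.2435
−0.14·log₂(0.14) = 0.3971
−0.06·log₂(0.06) = 0.2435
−0.14·log₂(0.14) = 0.3971
Sum ≈ 2.3157 → 2.316 bits.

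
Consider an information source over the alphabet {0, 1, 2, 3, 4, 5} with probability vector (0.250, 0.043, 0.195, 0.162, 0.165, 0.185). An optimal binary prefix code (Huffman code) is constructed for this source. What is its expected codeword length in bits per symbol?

Repeatedly combine the two least-probable nodes; the expected code length is the sum of the merged weights.
merge 43/1000 + 81/500 → 41/200
merge 33/200 + 37/200 → 7/20
merge 39/200 + 41/200 → 2/5
merge 1/4 + 7/20 → 3/5
merge 2/5 + 3/5 → 1
L = 41/200 + 7/20 + 2/5 + 3/5 + 1 = 511/200 = 2.555 bits/symbol.

2.555 bits/symbol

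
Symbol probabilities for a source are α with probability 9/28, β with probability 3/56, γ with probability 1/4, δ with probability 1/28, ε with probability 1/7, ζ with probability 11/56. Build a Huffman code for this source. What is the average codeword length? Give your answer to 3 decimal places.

Repeatedly combine the two least-probable nodes; the expected code length is the sum of the merged weights.
merge 1/28 + 3/56 → 5/56
merge 5/56 + 1/7 → 13/56
merge 11/56 + 13/56 → 3/7
merge 1/4 + 9/28 → 4/7
merge 3/7 + 4/7 → 1
L = 5/56 + 13/56 + 3/7 + 4/7 + 1 = 65/28 ≈ 2.321 bits/symbol.

2.321 bits/symbol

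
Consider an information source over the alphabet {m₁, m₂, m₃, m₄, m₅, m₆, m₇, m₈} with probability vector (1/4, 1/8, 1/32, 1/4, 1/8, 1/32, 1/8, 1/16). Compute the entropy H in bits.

Each probability is a power of 1/2, so log₂(1/p) is an integer.
H = Σ p·log₂(1/p) = 1/4·2 + 1/8·3 + 1/32·5 + 1/4·2 + 1/8·3 + 1/32·5 + 1/8·3 + 1/16·4 = 2.6875 bits.

2.6875 bits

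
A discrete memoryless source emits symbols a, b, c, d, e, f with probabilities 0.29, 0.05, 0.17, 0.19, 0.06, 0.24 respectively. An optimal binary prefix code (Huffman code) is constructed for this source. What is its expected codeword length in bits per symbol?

2.39 bits/symbol

Repeatedly combine the two least-probable nodes; the expected code length is the sum of the merged weights.
merge 1/20 + 3/50 → 11/100
merge 11/100 + 17/100 → 7/25
merge 19/100 + 6/25 → 43/100
merge 7/25 + 29/100 → 57/100
merge 43/100 + 57/100 → 1
L = 11/100 + 7/25 + 43/100 + 57/100 + 1 = 239/100 = 2.39 bits/symbol.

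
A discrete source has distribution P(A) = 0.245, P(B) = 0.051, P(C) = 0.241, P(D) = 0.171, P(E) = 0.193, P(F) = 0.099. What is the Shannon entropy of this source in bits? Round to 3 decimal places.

H = −Σ pᵢ log₂ pᵢ.
−0.245·log₂(0.245) = 0.4971
−0.051·log₂(0.051) = 0.2190
−0.241·log₂(0.241) = 0.4947
−0.171·log₂(0.171) = 0.4357
−0.193·log₂(0.193) = 0.4581
−0.099·log₂(0.099) = 0.3303
Sum ≈ 2.4349 → 2.435 bits.

2.435 bits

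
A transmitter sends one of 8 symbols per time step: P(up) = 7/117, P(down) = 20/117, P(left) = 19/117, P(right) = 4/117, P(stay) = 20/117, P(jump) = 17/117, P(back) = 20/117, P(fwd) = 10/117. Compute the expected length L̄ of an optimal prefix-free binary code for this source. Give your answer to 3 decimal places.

2.923 bits/symbol

Repeatedly combine the two least-probable nodes; the expected code length is the sum of the merged weights.
merge 4/117 + 7/117 → 11/117
merge 10/117 + 11/117 → 7/39
merge 17/117 + 19/117 → 4/13
merge 20/117 + 20/117 → 40/117
merge 20/117 + 7/39 → 41/117
merge 4/13 + 40/117 → 76/117
merge 41/117 + 76/117 → 1
L = 11/117 + 7/39 + 4/13 + 40/117 + 41/117 + 76/117 + 1 = 38/13 ≈ 2.923 bits/symbol.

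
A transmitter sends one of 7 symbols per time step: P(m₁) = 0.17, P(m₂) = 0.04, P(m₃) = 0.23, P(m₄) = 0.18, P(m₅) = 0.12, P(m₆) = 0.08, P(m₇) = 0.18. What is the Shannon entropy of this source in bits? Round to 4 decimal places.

H = −Σ pᵢ log₂ pᵢ.
−0.17·log₂(0.17) = 0.4346
−0.04·log₂(0.04) = 0.1858
−0.23·log₂(0.23) = 0.4877
−0.18·log₂(0.18) = 0.4453
−0.12·log₂(0.12) = 0.3671
−0.08·log₂(0.08) = 0.2915
−0.18·log₂(0.18) = 0.4453
Sum ≈ 2.6572 → 2.6572 bits.

2.6572 bits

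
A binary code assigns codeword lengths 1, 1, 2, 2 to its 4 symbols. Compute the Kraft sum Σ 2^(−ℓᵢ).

1.5

With common denominator 2^2 = 4: Σ 2^(−ℓᵢ) = 2/4 + 2/4 + 1/4 + 1/4 = 6/4 = 1.5.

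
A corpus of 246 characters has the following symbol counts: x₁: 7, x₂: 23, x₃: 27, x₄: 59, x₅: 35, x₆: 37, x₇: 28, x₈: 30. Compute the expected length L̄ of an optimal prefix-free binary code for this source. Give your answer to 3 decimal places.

Probabilities are the counts divided by 246.
Repeatedly combine the two least-probable nodes; the expected code length is the sum of the merged weights.
merge 7/246 + 23/246 → 5/41
merge 9/82 + 14/123 → 55/246
merge 5/41 + 5/41 → 10/41
merge 35/246 + 37/246 → 12/41
merge 55/246 + 59/246 → 19/41
merge 10/41 + 12/41 → 22/41
merge 19/41 + 22/41 → 1
L = 5/41 + 55/246 + 10/41 + 12/41 + 19/41 + 22/41 + 1 = 709/246 ≈ 2.882 bits/symbol.

2.882 bits/symbol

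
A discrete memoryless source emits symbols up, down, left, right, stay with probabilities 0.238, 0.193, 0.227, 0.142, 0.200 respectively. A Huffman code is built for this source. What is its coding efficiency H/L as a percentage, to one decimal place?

Entropy H = −Σ p log₂ p ≈ 2.3008 bits.
Huffman merges: 71/500+193/1000→67/200; 1/5+227/1000→427/1000; 119/500+67/200→573/1000; 427/1000+573/1000→1. L = 467/200 ≈ 2.3350.
Efficiency = H/L = 2.3008/2.3350 = 98.5%.

98.5%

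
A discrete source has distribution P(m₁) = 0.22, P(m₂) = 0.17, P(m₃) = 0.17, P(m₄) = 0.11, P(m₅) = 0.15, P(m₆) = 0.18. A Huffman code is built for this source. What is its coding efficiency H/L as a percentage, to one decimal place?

Entropy H = −Σ p log₂ p ≈ 2.5559 bits.
Huffman merges: 11/100+3/20→13/50; 17/100+17/100→17/50; 9/50+11/50→2/5; 13/50+17/50→3/5; 2/5+3/5→1. L = 13/5 ≈ 2.6000.
Efficiency = H/L = 2.5559/2.6000 = 98.3%.

98.3%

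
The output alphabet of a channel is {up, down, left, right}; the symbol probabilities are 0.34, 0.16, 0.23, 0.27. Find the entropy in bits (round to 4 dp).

1.9499 bits

H = −Σ pᵢ log₂ pᵢ.
−0.34·log₂(0.34) = 0.5292
−0.16·log₂(0.16) = 0.4230
−0.23·log₂(0.23) = 0.4877
−0.27·log₂(0.27) = 0.5100
Sum ≈ 1.9499 → 1.9499 bits.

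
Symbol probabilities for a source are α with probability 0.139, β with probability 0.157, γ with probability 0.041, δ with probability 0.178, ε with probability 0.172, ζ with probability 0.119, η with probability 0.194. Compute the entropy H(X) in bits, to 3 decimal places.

H = −Σ pᵢ log₂ pᵢ.
−0.139·log₂(0.139) = 0.3957
−0.157·log₂(0.157) = 0.4194
−0.041·log₂(0.041) = 0.1889
−0.178·log₂(0.178) = 0.4432
−0.172·log₂(0.172) = 0.4368
−0.119·log₂(0.119) = 0.3654
−0.194·log₂(0.194) = 0.4590
Sum ≈ 2.7085 → 2.708 bits.

2.708 bits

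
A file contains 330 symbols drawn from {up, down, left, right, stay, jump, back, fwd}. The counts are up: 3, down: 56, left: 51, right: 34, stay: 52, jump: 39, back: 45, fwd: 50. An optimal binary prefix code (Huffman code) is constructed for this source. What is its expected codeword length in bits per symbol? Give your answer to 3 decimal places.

2.942 bits/symbol

Probabilities are the counts divided by 330.
Repeatedly combine the two least-probable nodes; the expected code length is the sum of the merged weights.
merge 1/110 + 17/165 → 37/330
merge 37/330 + 13/110 → 38/165
merge 3/22 + 5/33 → 19/66
merge 17/110 + 26/165 → 103/330
merge 28/165 + 38/165 → 2/5
merge 19/66 + 103/330 → 3/5
merge 2/5 + 3/5 → 1
L = 37/330 + 38/165 + 19/66 + 103/330 + 2/5 + 3/5 + 1 = 971/330 ≈ 2.942 bits/symbol.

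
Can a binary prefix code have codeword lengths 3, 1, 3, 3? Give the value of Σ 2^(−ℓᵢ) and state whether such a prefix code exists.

0.875; yes

With common denominator 2^3 = 8: Σ 2^(−ℓᵢ) = 1/8 + 4/8 + 1/8 + 1/8 = 7/8 = 0.875.
Kraft's inequality requires Σ ≤ 1; here Σ = 0.875 ≤ 1, so such a prefix code exists.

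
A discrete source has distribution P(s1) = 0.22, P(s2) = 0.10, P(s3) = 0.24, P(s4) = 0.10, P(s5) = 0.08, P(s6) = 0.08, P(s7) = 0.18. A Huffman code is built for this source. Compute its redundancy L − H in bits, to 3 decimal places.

Entropy H = −Σ p log₂ p ≈ 2.6674 bits.
Huffman merges: 2/25+2/25→4/25; 1/10+1/10→1/5; 4/25+9/50→17/50; 1/5+11/50→21/50; 6/25+17/50→29/50; 21/50+29/50→1. L = 27/10 ≈ 2.7000.
L − H = 2.7000 − 2.6674 = 0.033 bits.

0.033 bits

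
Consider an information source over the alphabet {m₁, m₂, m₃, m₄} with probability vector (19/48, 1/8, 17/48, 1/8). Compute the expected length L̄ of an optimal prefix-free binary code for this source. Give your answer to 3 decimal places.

Repeatedly combine the two least-probable nodes; the expected code length is the sum of the merged weights.
merge 1/8 + 1/8 → 1/4
merge 1/4 + 17/48 → 29/48
merge 19/48 + 29/48 → 1
L = 1/4 + 29/48 + 1 = 89/48 ≈ 1.854 bits/symbol.

1.854 bits/symbol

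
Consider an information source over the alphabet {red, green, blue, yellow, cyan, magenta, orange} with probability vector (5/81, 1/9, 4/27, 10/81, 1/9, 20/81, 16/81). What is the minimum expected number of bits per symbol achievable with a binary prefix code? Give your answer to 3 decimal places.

2.728 bits/symbol

Repeatedly combine the two least-probable nodes; the expected code length is the sum of the merged weights.
merge 5/81 + 1/9 → 14/81
merge 1/9 + 10/81 → 19/81
merge 4/27 + 14/81 → 26/81
merge 16/81 + 19/81 → 35/81
merge 20/81 + 26/81 → 46/81
merge 35/81 + 46/81 → 1
L = 14/81 + 19/81 + 26/81 + 35/81 + 46/81 + 1 = 221/81 ≈ 2.728 bits/symbol.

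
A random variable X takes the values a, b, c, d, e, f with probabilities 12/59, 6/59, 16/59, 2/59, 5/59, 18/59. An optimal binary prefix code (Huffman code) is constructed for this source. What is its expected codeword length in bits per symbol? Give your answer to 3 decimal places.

Repeatedly combine the two least-probable nodes; the expected code length is the sum of the merged weights.
merge 2/59 + 5/59 → 7/59
merge 6/59 + 7/59 → 13/59
merge 12/59 + 13/59 → 25/59
merge 16/59 + 18/59 → 34/59
merge 25/59 + 34/59 → 1
L = 7/59 + 13/59 + 25/59 + 34/59 + 1 = 138/59 ≈ 2.339 bits/symbol.

2.339 bits/symbol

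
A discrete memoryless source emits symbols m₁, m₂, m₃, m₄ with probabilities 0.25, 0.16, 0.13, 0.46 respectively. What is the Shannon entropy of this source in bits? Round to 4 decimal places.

H = −Σ pᵢ log₂ pᵢ.
−0.25·log₂(0.25) = 0.5000
−0.16·log₂(0.16) = 0.4230
−0.13·log₂(0.13) = 0.3826
−0.46·log₂(0.46) = 0.5153
Sum ≈ 1.8210 → 1.8210 bits.

1.8210 bits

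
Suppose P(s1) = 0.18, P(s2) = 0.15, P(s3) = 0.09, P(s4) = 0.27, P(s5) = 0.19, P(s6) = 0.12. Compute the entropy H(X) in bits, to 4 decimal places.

H = −Σ pᵢ log₂ pᵢ.
−0.18·log₂(0.18) = 0.4453
−0.15·log₂(0.15) = 0.4105
−0.09·log₂(0.09) = 0.3127
−0.27·log₂(0.27) = 0.5100
−0.19·log₂(0.19) = 0.4552
−0.12·log₂(0.12) = 0.3671
Sum ≈ 2.5008 → 2.5008 bits.

2.5008 bits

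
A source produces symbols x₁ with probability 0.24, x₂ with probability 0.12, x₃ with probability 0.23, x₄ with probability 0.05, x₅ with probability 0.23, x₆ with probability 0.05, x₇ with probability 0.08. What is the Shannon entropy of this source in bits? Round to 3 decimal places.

2.560 bits

H = −Σ pᵢ log₂ pᵢ.
−0.24·log₂(0.24) = 0.4941
−0.12·log₂(0.12) = 0.3671
−0.23·log₂(0.23) = 0.4877
−0.05·log₂(0.05) = 0.2161
−0.23·log₂(0.23) = 0.4877
−0.05·log₂(0.05) = 0.2161
−0.08·log₂(0.08) = 0.2915
Sum ≈ 2.5602 → 2.560 bits.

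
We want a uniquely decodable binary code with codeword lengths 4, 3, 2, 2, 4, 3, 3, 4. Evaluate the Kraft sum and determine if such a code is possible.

1.0625; no

With common denominator 2^4 = 16: Σ 2^(−ℓᵢ) = 1/16 + 2/16 + 4/16 + 4/16 + 1/16 + 2/16 + 2/16 + 1/16 = 17/16 = 1.0625.
Kraft's inequality requires Σ ≤ 1; here Σ = 1.0625 > 1, so no such prefix code exists.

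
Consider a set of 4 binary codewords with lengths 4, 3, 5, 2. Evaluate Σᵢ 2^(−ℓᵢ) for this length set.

0.46875

With common denominator 2^5 = 32: Σ 2^(−ℓᵢ) = 2/32 + 4/32 + 1/32 + 8/32 = 15/32 = 0.46875.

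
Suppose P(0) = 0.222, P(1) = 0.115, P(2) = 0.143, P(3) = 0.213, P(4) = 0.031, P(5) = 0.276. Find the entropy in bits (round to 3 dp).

H = −Σ pᵢ log₂ pᵢ.
−0.222·log₂(0.222) = 0.4820
−0.115·log₂(0.115) = 0.3588
−0.143·log₂(0.143) = 0.4012
−0.213·log₂(0.213) = 0.4752
−0.031·log₂(0.031) = 0.1554
−0.276·log₂(0.276) = 0.5126
Sum ≈ 2.3853 → 2.385 bits.

2.385 bits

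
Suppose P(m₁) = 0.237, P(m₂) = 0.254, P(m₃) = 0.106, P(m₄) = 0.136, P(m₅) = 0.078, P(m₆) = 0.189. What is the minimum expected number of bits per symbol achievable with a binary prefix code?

Repeatedly combine the two least-probable nodes; the expected code length is the sum of the merged weights.
merge 39/500 + 53/500 → 23/125
merge 17/125 + 23/125 → 8/25
merge 189/1000 + 237/1000 → 213/500
merge 127/500 + 8/25 → 287/500
merge 213/500 + 287/500 → 1
L = 23/125 + 8/25 + 213/500 + 287/500 + 1 = 313/125 = 2.504 bits/symbol.

2.504 bits/symbol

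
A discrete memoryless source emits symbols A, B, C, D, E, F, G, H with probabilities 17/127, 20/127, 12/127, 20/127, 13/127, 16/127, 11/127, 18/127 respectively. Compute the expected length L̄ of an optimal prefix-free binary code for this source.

3 bits/symbol

Repeatedly combine the two least-probable nodes; the expected code length is the sum of the merged weights.
merge 11/127 + 12/127 → 23/127
merge 13/127 + 16/127 → 29/127
merge 17/127 + 18/127 → 35/127
merge 20/127 + 20/127 → 40/127
merge 23/127 + 29/127 → 52/127
merge 35/127 + 40/127 → 75/127
merge 52/127 + 75/127 → 1
L = 23/127 + 29/127 + 35/127 + 40/127 + 52/127 + 75/127 + 1 = 3 bits/symbol.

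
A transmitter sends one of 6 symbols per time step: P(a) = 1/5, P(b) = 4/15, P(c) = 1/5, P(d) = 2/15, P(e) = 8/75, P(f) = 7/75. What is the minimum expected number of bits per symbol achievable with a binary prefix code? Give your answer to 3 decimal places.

Repeatedly combine the two least-probable nodes; the expected code length is the sum of the merged weights.
merge 7/75 + 8/75 → 1/5
merge 2/15 + 1/5 → 1/3
merge 1/5 + 1/5 → 2/5
merge 4/15 + 1/3 → 3/5
merge 2/5 + 3/5 → 1
L = 1/5 + 1/3 + 2/5 + 3/5 + 1 = 38/15 ≈ 2.533 bits/symbol.

2.533 bits/symbol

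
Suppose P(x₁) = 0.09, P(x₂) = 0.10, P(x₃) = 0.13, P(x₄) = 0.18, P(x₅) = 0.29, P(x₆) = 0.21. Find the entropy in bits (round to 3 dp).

H = −Σ pᵢ log₂ pᵢ.
−0.09·log₂(0.09) = 0.3127
−0.10·log₂(0.10) = 0.3322
−0.13·log₂(0.13) = 0.3826
−0.18·log₂(0.18) = 0.4453
−0.29·log₂(0.29) = 0.5179
−0.21·log₂(0.21) = 0.4728
Sum ≈ 2.4635 → 2.464 bits.

2.464 bits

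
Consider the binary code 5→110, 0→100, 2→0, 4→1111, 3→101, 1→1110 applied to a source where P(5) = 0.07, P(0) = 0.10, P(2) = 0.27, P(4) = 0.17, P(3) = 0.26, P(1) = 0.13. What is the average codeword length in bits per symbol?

L̄ = Σ pᵢ·ℓᵢ = 0.07·3 + 0.10·3 + 0.27·1 + 0.17·4 + 0.26·3 + 0.13·4 = 2.76 bits/symbol.

2.76 bits/symbol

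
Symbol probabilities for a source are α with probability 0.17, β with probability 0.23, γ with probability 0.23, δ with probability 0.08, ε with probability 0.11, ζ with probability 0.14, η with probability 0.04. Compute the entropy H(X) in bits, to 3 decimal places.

2.635 bits

H = −Σ pᵢ log₂ pᵢ.
−0.17·log₂(0.17) = 0.4346
−0.23·log₂(0.23) = 0.4877
−0.23·log₂(0.23) = 0.4877
−0.08·log₂(0.08) = 0.2915
−0.11·log₂(0.11) = 0.3503
−0.14·log₂(0.14) = 0.3971
−0.04·log₂(0.04) = 0.1858
Sum ≈ 2.6346 → 2.635 bits.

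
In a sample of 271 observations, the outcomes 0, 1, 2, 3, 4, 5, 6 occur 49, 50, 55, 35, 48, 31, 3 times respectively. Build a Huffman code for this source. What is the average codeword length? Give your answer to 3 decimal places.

Probabilities are the counts divided by 271.
Repeatedly combine the two least-probable nodes; the expected code length is the sum of the merged weights.
merge 3/271 + 31/271 → 34/271
merge 34/271 + 35/271 → 69/271
merge 48/271 + 49/271 → 97/271
merge 50/271 + 55/271 → 105/271
merge 69/271 + 97/271 → 166/271
merge 105/271 + 166/271 → 1
L = 34/271 + 69/271 + 97/271 + 105/271 + 166/271 + 1 = 742/271 ≈ 2.738 bits/symbol.

2.738 bits/symbol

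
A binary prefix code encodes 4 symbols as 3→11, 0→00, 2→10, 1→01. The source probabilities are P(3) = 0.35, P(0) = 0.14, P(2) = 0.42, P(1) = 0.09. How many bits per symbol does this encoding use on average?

2 bits/symbol

L̄ = Σ pᵢ·ℓᵢ = 0.35·2 + 0.14·2 + 0.42·2 + 0.09·2 = 2 bits/symbol.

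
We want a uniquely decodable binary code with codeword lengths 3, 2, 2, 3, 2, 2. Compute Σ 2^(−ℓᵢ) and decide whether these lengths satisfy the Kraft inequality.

With common denominator 2^3 = 8: Σ 2^(−ℓᵢ) = 1/8 + 2/8 + 2/8 + 1/8 + 2/8 + 2/8 = 10/8 = 1.25.
Kraft's inequality requires Σ ≤ 1; here Σ = 1.25 > 1, so no such prefix code exists.

1.25; no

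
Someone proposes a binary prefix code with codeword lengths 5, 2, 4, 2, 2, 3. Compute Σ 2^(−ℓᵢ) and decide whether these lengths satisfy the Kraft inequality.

With common denominator 2^5 = 32: Σ 2^(−ℓᵢ) = 1/32 + 8/32 + 2/32 + 8/32 + 8/32 + 4/32 = 31/32 = 0.96875.
Kraft's inequality requires Σ ≤ 1; here Σ = 0.96875 ≤ 1, so such a prefix code exists.

0.96875; yes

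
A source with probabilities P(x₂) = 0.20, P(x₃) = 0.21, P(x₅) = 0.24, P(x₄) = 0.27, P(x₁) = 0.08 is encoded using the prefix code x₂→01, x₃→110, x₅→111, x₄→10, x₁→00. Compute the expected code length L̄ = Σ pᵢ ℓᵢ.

2.45 bits/symbol

L̄ = Σ pᵢ·ℓᵢ = 0.20·2 + 0.21·3 + 0.24·3 + 0.27·2 + 0.08·2 = 2.45 bits/symbol.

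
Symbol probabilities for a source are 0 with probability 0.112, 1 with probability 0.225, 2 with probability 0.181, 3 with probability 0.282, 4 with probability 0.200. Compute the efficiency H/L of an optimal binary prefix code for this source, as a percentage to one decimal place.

98.7%

Entropy H = −Σ p log₂ p ≈ 2.2637 bits.
Huffman merges: 14/125+181/1000→293/1000; 1/5+9/40→17/40; 141/500+293/1000→23/40; 17/40+23/40→1. L = 2293/1000 ≈ 2.2930.
Efficiency = H/L = 2.2637/2.2930 = 98.7%.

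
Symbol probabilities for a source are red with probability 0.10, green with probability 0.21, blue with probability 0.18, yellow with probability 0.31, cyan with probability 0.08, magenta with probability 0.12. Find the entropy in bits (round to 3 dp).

H = −Σ pᵢ log₂ pᵢ.
−0.10·log₂(0.10) = 0.3322
−0.21·log₂(0.21) = 0.4728
−0.18·log₂(0.18) = 0.4453
−0.31·log₂(0.31) = 0.5238
−0.08·log₂(0.08) = 0.2915
−0.12·log₂(0.12) = 0.3671
Sum ≈ 2.4327 → 2.433 bits.

2.433 bits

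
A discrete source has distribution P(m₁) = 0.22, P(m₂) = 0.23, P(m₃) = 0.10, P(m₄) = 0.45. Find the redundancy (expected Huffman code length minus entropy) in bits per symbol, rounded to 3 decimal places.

0.051 bits

Entropy H = −Σ p log₂ p ≈ 1.8188 bits.
Huffman merges: 1/10+11/50→8/25; 23/100+8/25→11/20; 9/20+11/20→1. L = 187/100 ≈ 1.8700.
L − H = 1.8700 − 1.8188 = 0.051 bits.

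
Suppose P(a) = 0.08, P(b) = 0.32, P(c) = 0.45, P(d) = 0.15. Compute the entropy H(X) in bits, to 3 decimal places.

H = −Σ pᵢ log₂ pᵢ.
−0.08·log₂(0.08) = 0.2915
−0.32·log₂(0.32) = 0.5260
−0.45·log₂(0.45) = 0.5184
−0.15·log₂(0.15) = 0.4105
Sum ≈ 1.7465 → 1.746 bits.

1.746 bits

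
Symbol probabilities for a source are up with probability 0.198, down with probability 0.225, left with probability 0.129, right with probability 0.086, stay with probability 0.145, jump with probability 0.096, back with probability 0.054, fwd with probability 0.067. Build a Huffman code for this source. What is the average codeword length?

Repeatedly combine the two least-probable nodes; the expected code length is the sum of the merged weights.
merge 27/500 + 67/1000 → 121/1000
merge 43/500 + 12/125 → 91/500
merge 121/1000 + 129/1000 → 1/4
merge 29/200 + 91/500 → 327/1000
merge 99/500 + 9/40 → 423/1000
merge 1/4 + 327/1000 → 577/1000
merge 423/1000 + 577/1000 → 1
L = 121/1000 + 91/500 + 1/4 + 327/1000 + 423/1000 + 577/1000 + 1 = 72/25 = 2.88 bits/symbol.

2.88 bits/symbol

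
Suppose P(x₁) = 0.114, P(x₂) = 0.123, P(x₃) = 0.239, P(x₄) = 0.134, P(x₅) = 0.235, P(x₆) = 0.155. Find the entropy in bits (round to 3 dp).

2.519 bits

H = −Σ pᵢ log₂ pᵢ.
−0.114·log₂(0.114) = 0.3571
−0.123·log₂(0.123) = 0.3719
−0.239·log₂(0.239) = 0.4935
−0.134·log₂(0.134) = 0.3886
−0.235·log₂(0.235) = 0.4910
−0.155·log₂(0.155) = 0.4169
Sum ≈ 2.5190 → 2.519 bits.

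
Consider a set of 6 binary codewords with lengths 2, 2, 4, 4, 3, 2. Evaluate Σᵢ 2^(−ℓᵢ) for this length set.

1

With common denominator 2^4 = 16: Σ 2^(−ℓᵢ) = 4/16 + 4/16 + 1/16 + 1/16 + 2/16 + 4/16 = 16/16 = 1.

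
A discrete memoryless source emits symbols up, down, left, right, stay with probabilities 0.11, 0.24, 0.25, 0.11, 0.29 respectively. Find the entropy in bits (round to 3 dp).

H = −Σ pᵢ log₂ pᵢ.
−0.11·log₂(0.11) = 0.3503
−0.24·log₂(0.24) = 0.4941
−0.25·log₂(0.25) = 0.5000
−0.11·log₂(0.11) = 0.3503
−0.29·log₂(0.29) = 0.5179
Sum ≈ 2.2126 → 2.213 bits.

2.213 bits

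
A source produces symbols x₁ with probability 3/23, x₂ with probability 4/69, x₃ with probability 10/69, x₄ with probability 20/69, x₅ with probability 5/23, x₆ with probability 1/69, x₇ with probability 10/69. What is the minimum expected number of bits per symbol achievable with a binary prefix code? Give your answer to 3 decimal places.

Repeatedly combine the two least-probable nodes; the expected code length is the sum of the merged weights.
merge 1/69 + 4/69 → 5/69
merge 5/69 + 3/23 → 14/69
merge 10/69 + 10/69 → 20/69
merge 14/69 + 5/23 → 29/69
merge 20/69 + 20/69 → 40/69
merge 29/69 + 40/69 → 1
L = 5/69 + 14/69 + 20/69 + 29/69 + 40/69 + 1 = 59/23 ≈ 2.565 bits/symbol.

2.565 bits/symbol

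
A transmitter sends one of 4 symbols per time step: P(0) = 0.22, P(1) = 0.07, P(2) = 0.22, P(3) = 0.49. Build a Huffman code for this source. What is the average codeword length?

1.8 bits/symbol

Repeatedly combine the two least-probable nodes; the expected code length is the sum of the merged weights.
merge 7/100 + 11/50 → 29/100
merge 11/50 + 29/100 → 51/100
merge 49/100 + 51/100 → 1
L = 29/100 + 51/100 + 1 = 9/5 = 1.8 bits/symbol.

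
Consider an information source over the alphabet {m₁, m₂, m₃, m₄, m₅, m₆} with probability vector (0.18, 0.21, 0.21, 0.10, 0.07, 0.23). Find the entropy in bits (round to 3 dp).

2.479 bits

H = −Σ pᵢ log₂ pᵢ.
−0.18·log₂(0.18) = 0.4453
−0.21·log₂(0.21) = 0.4728
−0.21·log₂(0.21) = 0.4728
−0.10·log₂(0.10) = 0.3322
−0.07·log₂(0.07) = 0.2686
−0.23·log₂(0.23) = 0.4877
Sum ≈ 2.4794 → 2.479 bits.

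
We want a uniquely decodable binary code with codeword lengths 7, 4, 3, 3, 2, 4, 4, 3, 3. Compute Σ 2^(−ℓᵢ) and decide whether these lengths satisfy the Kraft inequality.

0.9453125; yes

With common denominator 2^7 = 128: Σ 2^(−ℓᵢ) = 1/128 + 8/128 + 16/128 + 16/128 + 32/128 + 8/128 + 8/128 + 16/128 + 16/128 = 121/128 = 0.9453125.
Kraft's inequality requires Σ ≤ 1; here Σ = 0.9453125 ≤ 1, so such a prefix code exists.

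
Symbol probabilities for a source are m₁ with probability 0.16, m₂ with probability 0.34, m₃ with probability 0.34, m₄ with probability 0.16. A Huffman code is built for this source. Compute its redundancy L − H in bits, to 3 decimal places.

0.076 bits

Entropy H = −Σ p log₂ p ≈ 1.9044 bits.
Huffman merges: 4/25+4/25→8/25; 8/25+17/50→33/50; 17/50+33/50→1. L = 99/50 ≈ 1.9800.
L − H = 1.9800 − 1.9044 = 0.076 bits.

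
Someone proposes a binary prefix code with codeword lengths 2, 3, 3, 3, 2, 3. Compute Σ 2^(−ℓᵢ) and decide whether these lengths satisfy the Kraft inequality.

1; yes

With common denominator 2^3 = 8: Σ 2^(−ℓᵢ) = 2/8 + 1/8 + 1/8 + 1/8 + 2/8 + 1/8 = 8/8 = 1.
Kraft's inequality requires Σ ≤ 1; here Σ = 1 ≤ 1, so such a prefix code exists.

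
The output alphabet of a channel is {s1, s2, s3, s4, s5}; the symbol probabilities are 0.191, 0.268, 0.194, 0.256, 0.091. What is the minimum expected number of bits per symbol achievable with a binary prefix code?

Repeatedly combine the two least-probable nodes; the expected code length is the sum of the merged weights.
merge 91/1000 + 191/1000 → 141/500
merge 97/500 + 32/125 → 9/20
merge 67/250 + 141/500 → 11/20
merge 9/20 + 11/20 → 1
L = 141/500 + 9/20 + 11/20 + 1 = 1141/500 = 2.282 bits/symbol.

2.282 bits/symbol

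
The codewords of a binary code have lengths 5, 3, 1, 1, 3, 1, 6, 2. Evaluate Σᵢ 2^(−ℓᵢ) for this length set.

2.046875

With common denominator 2^6 = 64: Σ 2^(−ℓᵢ) = 2/64 + 8/64 + 32/64 + 32/64 + 8/64 + 32/64 + 1/64 + 16/64 = 131/64 = 2.046875.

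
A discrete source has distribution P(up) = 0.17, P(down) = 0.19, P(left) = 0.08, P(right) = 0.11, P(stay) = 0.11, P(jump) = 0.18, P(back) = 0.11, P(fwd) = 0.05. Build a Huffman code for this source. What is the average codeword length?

2.94 bits/symbol

Repeatedly combine the two least-probable nodes; the expected code length is the sum of the merged weights.
merge 1/20 + 2/25 → 13/100
merge 11/100 + 11/100 → 11/50
merge 11/100 + 13/100 → 6/25
merge 17/100 + 9/50 → 7/20
merge 19/100 + 11/50 → 41/100
merge 6/25 + 7/20 → 59/100
merge 41/100 + 59/100 → 1
L = 13/100 + 11/50 + 6/25 + 7/20 + 41/100 + 59/100 + 1 = 147/50 = 2.94 bits/symbol.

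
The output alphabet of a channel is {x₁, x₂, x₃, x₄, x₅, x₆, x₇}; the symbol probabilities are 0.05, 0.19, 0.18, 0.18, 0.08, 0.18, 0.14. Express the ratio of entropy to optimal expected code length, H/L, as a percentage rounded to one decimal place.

Entropy H = −Σ p log₂ p ≈ 2.6959 bits.
Huffman merges: 1/20+2/25→13/100; 13/100+7/50→27/100; 9/50+9/50→9/25; 9/50+19/100→37/100; 27/100+9/25→63/100; 37/100+63/100→1. L = 69/25 ≈ 2.7600.
Efficiency = H/L = 2.6959/2.7600 = 97.7%.

97.7%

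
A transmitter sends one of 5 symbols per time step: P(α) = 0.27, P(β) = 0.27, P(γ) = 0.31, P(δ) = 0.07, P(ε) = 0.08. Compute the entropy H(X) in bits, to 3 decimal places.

H = −Σ pᵢ log₂ pᵢ.
−0.27·log₂(0.27) = 0.5100
−0.27·log₂(0.27) = 0.5100
−0.31·log₂(0.31) = 0.5238
−0.07·log₂(0.07) = 0.2686
−0.08·log₂(0.08) = 0.2915
Sum ≈ 2.1039 → 2.104 bits.

2.104 bits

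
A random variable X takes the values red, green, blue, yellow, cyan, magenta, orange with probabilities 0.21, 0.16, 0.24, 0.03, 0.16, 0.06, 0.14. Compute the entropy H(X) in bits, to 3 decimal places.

H = −Σ pᵢ log₂ pᵢ.
−0.21·log₂(0.21) = 0.4728
−0.16·log₂(0.16) = 0.4230
−0.24·log₂(0.24) = 0.4941
−0.03·log₂(0.03) = 0.1518
−0.16·log₂(0.16) = 0.4230
−0.06·log₂(0.06) = 0.2435
−0.14·log₂(0.14) = 0.3971
Sum ≈ 2.6054 → 2.605 bits.

2.605 bits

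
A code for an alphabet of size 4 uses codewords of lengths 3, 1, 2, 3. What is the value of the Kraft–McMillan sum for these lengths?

1

With common denominator 2^3 = 8: Σ 2^(−ℓᵢ) = 1/8 + 4/8 + 2/8 + 1/8 = 8/8 = 1.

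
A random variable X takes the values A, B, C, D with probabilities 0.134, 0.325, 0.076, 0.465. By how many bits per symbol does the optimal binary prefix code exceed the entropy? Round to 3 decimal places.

0.033 bits

Entropy H = −Σ p log₂ p ≈ 1.7118 bits.
Huffman merges: 19/250+67/500→21/100; 21/100+13/40→107/200; 93/200+107/200→1. L = 349/200 ≈ 1.7450.
L − H = 1.7450 − 1.7118 = 0.033 bits.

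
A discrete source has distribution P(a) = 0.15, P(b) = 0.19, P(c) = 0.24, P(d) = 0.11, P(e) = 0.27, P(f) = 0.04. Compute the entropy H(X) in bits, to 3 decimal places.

2.406 bits

H = −Σ pᵢ log₂ pᵢ.
−0.15·log₂(0.15) = 0.4105
−0.19·log₂(0.19) = 0.4552
−0.24·log₂(0.24) = 0.4941
−0.11·log₂(0.11) = 0.3503
−0.27·log₂(0.27) = 0.5100
−0.04·log₂(0.04) = 0.1858
Sum ≈ 2.4060 → 2.406 bits.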